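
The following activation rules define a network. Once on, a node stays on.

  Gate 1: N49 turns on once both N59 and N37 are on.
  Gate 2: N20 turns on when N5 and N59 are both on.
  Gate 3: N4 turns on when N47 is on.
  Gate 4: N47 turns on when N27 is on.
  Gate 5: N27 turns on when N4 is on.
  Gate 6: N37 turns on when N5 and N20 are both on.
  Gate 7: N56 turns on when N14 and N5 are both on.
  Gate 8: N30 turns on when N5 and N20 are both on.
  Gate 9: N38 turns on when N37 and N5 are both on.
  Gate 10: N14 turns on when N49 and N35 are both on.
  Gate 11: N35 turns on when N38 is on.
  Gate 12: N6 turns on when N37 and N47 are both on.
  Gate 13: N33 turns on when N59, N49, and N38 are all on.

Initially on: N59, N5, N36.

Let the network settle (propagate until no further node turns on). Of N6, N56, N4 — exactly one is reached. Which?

N56

Gate 2: N5 and N59 on → N20 on.
N5 and N20 are on, so N37 turns on (Gate 6).
N37 and N5 are on, so N38 turns on (Gate 9).
Gate 1: N59 and N37 on → N49 on.
Gate 11: N38 on → N35 on.
Gate 10: N49 and N35 on → N14 on.
Gate 7: N14 and N5 on → N56 on.
N4 would need N47 (Gate 3), but N47 never turns on. N6 would need N37 and N47 (Gate 12), but N47 never turns on.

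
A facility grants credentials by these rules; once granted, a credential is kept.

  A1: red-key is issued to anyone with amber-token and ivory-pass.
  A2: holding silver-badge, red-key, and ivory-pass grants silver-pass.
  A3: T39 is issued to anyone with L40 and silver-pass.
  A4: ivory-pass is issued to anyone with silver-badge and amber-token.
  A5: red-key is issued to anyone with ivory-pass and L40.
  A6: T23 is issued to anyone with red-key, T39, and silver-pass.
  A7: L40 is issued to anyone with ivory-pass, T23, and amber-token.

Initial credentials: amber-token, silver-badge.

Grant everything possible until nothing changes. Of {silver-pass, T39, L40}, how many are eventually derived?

1

Holding silver-badge and amber-token grants ivory-pass (A4).
Holding amber-token and ivory-pass grants red-key (A1).
Holding silver-badge, red-key, and ivory-pass grants silver-pass (A2).
silver-pass: reached.
T39 would need L40 and silver-pass (A3), but L40 is never granted.
L40 would need ivory-pass, T23, and amber-token (A7), but T23 is never granted.
Reached: silver-pass — 1 of the 3.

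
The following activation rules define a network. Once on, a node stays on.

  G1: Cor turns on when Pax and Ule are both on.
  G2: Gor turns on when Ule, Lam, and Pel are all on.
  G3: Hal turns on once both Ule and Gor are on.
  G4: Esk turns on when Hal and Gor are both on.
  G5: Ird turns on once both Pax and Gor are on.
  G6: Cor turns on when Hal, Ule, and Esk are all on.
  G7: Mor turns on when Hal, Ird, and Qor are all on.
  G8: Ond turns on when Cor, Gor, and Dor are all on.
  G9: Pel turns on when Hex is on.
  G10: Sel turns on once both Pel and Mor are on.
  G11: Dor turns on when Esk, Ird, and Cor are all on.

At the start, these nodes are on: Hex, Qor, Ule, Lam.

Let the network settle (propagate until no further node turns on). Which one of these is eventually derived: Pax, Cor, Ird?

Hex is on, so Pel turns on (G9).
Ule, Lam, and Pel are on, so Gor turns on (G2).
Ule and Gor are on, so Hal turns on (G3).
G4: Hal and Gor on → Esk on.
G6: Hal, Ule, and Esk on → Cor on.
Ird would need Pax and Gor (G5), but Pax never turns on. No rule produces Pax, and it is not given.

Cor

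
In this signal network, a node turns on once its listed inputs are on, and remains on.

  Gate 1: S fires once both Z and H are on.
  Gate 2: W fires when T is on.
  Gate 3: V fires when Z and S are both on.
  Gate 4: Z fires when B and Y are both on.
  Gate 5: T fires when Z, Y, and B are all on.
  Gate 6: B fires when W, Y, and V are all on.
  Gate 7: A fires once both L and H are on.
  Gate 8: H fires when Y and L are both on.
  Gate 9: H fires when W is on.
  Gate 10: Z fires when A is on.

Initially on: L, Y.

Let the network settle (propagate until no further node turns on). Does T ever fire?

No

T would need Z, Y, and B (Gate 5), but B never turns on.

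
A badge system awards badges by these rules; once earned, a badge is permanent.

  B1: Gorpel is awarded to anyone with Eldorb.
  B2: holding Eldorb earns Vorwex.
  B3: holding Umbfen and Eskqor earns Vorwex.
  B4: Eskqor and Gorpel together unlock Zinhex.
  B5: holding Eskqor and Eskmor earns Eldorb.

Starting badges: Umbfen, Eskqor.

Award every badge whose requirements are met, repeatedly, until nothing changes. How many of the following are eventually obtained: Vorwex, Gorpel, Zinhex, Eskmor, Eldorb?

1

With Umbfen and Eskqor, Vorwex is earned (B3).
Vorwex: reached.
Gorpel would need Eldorb (B1), but Eldorb is never earned.
Zinhex would need Eskqor and Gorpel (B4), but Gorpel is never earned.
No rule produces Eskmor, and it is not given.
Eldorb would need Eskqor and Eskmor (B5), but Eskmor is never earned.
Reached: Vorwex — 1 of the 5.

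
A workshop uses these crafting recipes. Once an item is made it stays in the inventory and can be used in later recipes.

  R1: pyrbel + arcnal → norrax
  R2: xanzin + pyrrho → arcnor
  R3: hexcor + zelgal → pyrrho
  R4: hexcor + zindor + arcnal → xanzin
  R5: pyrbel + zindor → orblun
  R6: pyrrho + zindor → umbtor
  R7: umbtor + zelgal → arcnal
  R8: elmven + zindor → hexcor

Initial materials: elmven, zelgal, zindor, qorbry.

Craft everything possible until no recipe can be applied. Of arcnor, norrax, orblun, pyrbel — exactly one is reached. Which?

arcnor

elmven + zindor → hexcor (R8).
Using R3, hexcor and zelgal make pyrrho.
Using R6, pyrrho and zindor make umbtor.
Using R7, umbtor and zelgal make arcnal.
hexcor + zindor + arcnal → xanzin (R4).
xanzin + pyrrho → arcnor (R2).
No rule produces pyrbel, and it is not given. orblun would need pyrbel and zindor (R5), but pyrbel is never obtained. norrax would need pyrbel and arcnal (R1), but pyrbel is never obtained.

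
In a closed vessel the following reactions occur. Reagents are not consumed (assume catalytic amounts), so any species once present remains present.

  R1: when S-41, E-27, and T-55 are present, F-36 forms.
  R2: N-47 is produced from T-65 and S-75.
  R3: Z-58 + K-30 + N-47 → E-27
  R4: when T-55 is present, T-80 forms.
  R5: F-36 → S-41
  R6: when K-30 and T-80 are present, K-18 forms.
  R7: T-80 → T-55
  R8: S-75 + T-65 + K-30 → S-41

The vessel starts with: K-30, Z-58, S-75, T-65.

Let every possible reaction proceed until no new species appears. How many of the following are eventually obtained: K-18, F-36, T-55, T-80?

K-18 would need K-30 and T-80 (R6), but T-80 never forms.
F-36 would need S-41, E-27, and T-55 (R1), but T-55 never forms.
T-55 would need T-80 (R7), but T-80 never forms.
T-80 would need T-55 (R4), but T-55 never forms.
None of the 4 are reached.

0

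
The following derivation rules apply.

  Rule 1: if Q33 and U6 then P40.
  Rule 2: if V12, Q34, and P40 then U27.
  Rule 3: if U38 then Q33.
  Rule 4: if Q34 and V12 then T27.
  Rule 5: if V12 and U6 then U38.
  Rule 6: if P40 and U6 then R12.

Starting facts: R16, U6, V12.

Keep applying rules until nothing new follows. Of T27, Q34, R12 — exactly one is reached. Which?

V12 and U6 hold, so U38 follows (Rule 5).
U38 holds, so Q33 follows (Rule 3).
Q33 and U6 hold, so P40 follows (Rule 1).
From P40 and U6, Rule 6 gives R12.
T27 would need Q34 and V12 (Rule 4), but Q34 is never established. No rule produces Q34, and it is not given.

R12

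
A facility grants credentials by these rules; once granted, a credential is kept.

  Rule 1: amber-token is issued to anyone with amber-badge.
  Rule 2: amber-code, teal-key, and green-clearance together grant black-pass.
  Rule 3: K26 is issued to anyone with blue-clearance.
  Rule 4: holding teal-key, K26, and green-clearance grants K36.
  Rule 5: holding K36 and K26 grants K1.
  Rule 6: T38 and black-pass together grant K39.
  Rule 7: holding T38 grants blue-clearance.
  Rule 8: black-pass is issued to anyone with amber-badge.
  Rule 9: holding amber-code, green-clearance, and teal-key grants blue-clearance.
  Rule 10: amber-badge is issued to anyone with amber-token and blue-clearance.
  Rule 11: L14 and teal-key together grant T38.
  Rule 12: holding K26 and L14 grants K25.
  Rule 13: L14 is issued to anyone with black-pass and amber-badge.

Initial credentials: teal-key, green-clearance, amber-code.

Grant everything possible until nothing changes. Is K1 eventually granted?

Holding amber-code, green-clearance, and teal-key grants blue-clearance (Rule 9).
Holding blue-clearance grants K26 (Rule 3).
Holding teal-key, K26, and green-clearance grants K36 (Rule 4).
Holding K36 and K26 grants K1 (Rule 5).

Yes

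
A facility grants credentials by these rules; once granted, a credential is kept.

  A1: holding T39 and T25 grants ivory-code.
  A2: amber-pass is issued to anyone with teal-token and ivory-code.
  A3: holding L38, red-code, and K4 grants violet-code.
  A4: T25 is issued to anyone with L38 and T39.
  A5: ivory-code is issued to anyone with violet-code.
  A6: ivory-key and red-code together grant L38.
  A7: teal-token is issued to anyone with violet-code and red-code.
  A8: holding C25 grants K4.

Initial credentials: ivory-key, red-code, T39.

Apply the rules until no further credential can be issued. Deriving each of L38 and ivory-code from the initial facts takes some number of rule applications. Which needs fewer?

L38: Holding ivory-key and red-code grants L38 (A6). [1 rule application]
ivory-code: Holding ivory-key and red-code grants L38 (A6). Holding L38 and T39 grants T25 (A4). Holding T39 and T25 grants ivory-code (A1). [3 rule applications]
L38 needs fewer.

L38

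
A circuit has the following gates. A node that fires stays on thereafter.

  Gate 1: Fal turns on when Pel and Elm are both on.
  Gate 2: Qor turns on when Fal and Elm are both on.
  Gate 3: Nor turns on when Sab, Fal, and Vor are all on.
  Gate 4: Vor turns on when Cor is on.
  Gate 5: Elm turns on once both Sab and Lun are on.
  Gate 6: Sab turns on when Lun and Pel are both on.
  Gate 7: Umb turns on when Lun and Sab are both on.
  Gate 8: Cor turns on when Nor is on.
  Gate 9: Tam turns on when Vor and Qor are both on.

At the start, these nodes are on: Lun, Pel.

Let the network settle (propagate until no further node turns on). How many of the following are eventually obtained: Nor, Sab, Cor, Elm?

Gate 6: Lun and Pel on → Sab on.
Sab and Lun are on, so Elm turns on (Gate 5).
Nor would need Sab, Fal, and Vor (Gate 3), but Vor never turns on.
Sab: reached.
Cor would need Nor (Gate 8), but Nor never turns on.
Elm: reached.
Reached: Sab and Elm — 2 of the 4.

2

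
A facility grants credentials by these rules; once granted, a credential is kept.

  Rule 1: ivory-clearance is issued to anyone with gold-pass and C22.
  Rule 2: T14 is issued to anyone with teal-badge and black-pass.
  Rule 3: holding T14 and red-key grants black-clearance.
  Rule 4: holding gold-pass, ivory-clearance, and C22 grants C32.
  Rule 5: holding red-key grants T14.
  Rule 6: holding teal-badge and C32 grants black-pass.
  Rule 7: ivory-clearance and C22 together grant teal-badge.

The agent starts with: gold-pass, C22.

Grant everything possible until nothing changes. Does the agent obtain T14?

Holding gold-pass and C22 grants ivory-clearance (Rule 1).
Holding ivory-clearance and C22 grants teal-badge (Rule 7).
Holding gold-pass, ivory-clearance, and C22 grants C32 (Rule 4).
Holding teal-badge and C32 grants black-pass (Rule 6).
Holding teal-badge and black-pass grants T14 (Rule 2).

Yes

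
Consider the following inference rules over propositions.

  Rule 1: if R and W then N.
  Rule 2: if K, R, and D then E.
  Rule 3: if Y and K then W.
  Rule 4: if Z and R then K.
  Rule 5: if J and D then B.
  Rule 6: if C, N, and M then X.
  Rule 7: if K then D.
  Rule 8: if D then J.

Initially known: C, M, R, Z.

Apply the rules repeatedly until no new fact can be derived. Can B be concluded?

Yes

Z and R hold, so K follows (Rule 4).
K holds, so D follows (Rule 7).
From D, Rule 8 gives J.
From J and D, Rule 5 gives B.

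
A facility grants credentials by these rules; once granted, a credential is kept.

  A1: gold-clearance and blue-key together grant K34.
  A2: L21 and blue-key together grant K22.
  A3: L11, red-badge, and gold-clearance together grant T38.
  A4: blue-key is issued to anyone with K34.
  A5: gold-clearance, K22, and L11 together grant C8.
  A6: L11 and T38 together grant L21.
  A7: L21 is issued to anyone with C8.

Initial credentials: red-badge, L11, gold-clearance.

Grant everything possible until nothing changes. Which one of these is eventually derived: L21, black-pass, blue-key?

Holding L11, red-badge, and gold-clearance grants T38 (A3).
Holding L11 and T38 grants L21 (A6).
blue-key would need K34 (A4), but K34 is never granted. No rule produces black-pass, and it is not given.

L21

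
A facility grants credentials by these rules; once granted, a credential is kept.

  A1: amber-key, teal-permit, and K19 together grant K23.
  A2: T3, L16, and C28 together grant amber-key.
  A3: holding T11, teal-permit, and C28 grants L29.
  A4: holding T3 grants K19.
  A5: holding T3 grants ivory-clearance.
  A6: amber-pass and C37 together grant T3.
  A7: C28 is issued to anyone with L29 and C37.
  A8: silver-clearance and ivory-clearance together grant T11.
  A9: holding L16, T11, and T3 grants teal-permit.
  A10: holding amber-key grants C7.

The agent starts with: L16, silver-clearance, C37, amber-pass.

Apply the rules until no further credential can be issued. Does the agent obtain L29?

L29 would need T11, teal-permit, and C28 (A3), but C28 is never granted.

No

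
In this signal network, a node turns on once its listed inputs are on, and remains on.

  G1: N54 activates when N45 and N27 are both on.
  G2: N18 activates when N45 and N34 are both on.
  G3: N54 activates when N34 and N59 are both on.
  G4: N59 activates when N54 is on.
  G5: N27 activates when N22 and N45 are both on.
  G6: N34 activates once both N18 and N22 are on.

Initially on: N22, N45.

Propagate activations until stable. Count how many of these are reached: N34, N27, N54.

2

N22 and N45 are on, so N27 activates (G5).
N45 and N27 are on, so N54 activates (G1).
N34 would need N18 and N22 (G6), but N18 never turns on.
N27: reached.
N54: reached.
Reached: N27 and N54 — 2 of the 3.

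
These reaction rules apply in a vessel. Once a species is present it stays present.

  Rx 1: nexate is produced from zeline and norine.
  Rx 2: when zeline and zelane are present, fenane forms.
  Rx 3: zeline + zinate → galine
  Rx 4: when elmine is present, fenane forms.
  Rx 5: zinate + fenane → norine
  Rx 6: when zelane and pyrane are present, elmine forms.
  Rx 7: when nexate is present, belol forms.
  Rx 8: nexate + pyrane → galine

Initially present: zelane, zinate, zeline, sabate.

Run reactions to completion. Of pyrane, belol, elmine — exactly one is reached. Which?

zeline and zelane present → fenane forms (Rx 2).
zinate and fenane present → norine forms (Rx 5).
zeline and norine present → nexate forms (Rx 1).
nexate present → belol forms (Rx 7).
No rule produces pyrane, and it is not given. elmine would need zelane and pyrane (Rx 6), but pyrane never forms.

belol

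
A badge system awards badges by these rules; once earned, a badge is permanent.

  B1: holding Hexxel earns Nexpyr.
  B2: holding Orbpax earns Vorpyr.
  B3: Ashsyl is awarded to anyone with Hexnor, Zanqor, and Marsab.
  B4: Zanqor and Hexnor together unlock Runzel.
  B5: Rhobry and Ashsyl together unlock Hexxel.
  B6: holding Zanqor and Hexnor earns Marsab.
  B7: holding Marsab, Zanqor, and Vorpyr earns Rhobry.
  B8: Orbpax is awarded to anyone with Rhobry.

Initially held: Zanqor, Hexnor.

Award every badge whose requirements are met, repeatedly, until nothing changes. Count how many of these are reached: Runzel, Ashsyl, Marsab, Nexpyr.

3

With Zanqor and Hexnor, Marsab is earned (B6).
With Zanqor and Hexnor, Runzel is earned (B4).
With Hexnor, Zanqor, and Marsab, Ashsyl is earned (B3).
Runzel: reached.
Ashsyl: reached.
Marsab: reached.
Nexpyr would need Hexxel (B1), but Hexxel is never earned.
Reached: Runzel, Ashsyl, and Marsab — 3 of the 4.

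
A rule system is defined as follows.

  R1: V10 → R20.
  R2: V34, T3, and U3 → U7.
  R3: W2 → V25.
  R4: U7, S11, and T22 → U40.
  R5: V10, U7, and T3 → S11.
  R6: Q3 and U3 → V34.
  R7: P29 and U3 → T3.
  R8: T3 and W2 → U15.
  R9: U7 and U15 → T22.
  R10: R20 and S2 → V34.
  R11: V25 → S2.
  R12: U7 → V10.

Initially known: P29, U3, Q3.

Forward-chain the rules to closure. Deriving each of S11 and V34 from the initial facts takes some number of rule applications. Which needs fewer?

V34: Q3 and U3 hold, so V34 follows (R6). [1 rule application]
S11: From P29 and U3, R7 gives T3. From Q3 and U3, R6 gives V34. V34, T3, and U3 hold, so U7 follows (R2). From U7, R12 gives V10. V10, U7, and T3 hold, so S11 follows (R5). [5 rule applications]
V34 needs fewer.

V34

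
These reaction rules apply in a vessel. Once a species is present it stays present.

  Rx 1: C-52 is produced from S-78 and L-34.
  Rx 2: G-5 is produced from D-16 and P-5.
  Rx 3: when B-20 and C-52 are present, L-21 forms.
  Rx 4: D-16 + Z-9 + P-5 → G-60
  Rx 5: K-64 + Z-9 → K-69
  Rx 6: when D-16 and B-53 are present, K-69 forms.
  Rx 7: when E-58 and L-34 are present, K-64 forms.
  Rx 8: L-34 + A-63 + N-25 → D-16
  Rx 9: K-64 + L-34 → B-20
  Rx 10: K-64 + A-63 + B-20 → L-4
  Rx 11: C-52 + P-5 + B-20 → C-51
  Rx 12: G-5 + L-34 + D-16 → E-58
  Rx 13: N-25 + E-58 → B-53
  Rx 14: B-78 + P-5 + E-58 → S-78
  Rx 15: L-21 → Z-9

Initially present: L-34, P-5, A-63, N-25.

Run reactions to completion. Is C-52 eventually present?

No

C-52 would need S-78 and L-34 (Rx 1), but S-78 never forms.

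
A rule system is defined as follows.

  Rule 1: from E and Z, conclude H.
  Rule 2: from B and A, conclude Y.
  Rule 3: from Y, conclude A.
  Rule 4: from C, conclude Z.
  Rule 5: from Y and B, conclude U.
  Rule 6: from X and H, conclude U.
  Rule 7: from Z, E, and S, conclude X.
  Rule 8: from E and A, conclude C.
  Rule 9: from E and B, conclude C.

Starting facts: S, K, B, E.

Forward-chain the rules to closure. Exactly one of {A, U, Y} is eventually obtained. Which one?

U

E and B hold, so C follows (Rule 9).
C holds, so Z follows (Rule 4).
E and Z hold, so H follows (Rule 1).
Z, E, and S hold, so X follows (Rule 7).
X and H hold, so U follows (Rule 6).
Y would need B and A (Rule 2), but A is never established. A would need Y (Rule 3), but Y is never established.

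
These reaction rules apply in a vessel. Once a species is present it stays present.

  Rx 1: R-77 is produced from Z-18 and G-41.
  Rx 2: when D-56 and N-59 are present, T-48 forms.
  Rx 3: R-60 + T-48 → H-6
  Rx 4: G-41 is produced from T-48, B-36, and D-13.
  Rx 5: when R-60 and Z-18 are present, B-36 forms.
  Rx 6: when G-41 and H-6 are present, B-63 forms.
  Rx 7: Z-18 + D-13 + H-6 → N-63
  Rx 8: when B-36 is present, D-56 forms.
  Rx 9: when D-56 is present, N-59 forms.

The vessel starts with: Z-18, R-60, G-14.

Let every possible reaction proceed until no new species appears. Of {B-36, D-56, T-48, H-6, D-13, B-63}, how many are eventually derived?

4

R-60 and Z-18 present → B-36 forms (Rx 5).
B-36 present → D-56 forms (Rx 8).
D-56 present → N-59 forms (Rx 9).
D-56 and N-59 present → T-48 forms (Rx 2).
R-60 and T-48 present → H-6 forms (Rx 3).
B-36: reached.
D-56: reached.
T-48: reached.
H-6: reached.
No rule produces D-13, and it is not given.
B-63 would need G-41 and H-6 (Rx 6), but G-41 never forms.
Reached: B-36, D-56, T-48, and H-6 — 4 of the 6.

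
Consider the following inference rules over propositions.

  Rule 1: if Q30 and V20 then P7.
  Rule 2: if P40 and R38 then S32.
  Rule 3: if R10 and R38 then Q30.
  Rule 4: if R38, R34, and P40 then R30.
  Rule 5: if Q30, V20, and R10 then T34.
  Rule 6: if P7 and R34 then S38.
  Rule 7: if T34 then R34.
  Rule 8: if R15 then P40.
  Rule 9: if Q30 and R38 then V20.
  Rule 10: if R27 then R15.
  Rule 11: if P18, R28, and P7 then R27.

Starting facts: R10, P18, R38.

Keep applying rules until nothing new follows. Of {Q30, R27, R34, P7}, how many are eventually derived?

3

From R10 and R38, Rule 3 gives Q30.
Q30 and R38 hold, so V20 follows (Rule 9).
From Q30 and V20, Rule 1 gives P7.
Q30, V20, and R10 hold, so T34 follows (Rule 5).
From T34, Rule 7 gives R34.
Q30: reached.
R27 would need P18, R28, and P7 (Rule 11), but R28 is never established.
R34: reached.
P7: reached.
Reached: Q30, R34, and P7 — 3 of the 4.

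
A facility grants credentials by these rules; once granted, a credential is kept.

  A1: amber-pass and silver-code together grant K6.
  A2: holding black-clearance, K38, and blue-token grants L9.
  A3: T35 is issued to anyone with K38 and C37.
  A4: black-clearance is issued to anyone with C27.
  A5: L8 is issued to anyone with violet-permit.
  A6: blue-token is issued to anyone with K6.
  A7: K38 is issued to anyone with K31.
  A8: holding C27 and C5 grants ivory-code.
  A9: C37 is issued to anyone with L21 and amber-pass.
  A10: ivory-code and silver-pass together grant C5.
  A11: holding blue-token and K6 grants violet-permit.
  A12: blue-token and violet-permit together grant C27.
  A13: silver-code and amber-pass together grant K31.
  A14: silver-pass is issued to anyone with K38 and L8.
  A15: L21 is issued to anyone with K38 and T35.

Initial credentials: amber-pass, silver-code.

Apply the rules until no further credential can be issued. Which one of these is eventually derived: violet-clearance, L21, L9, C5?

Holding silver-code and amber-pass grants K31 (A13).
Holding amber-pass and silver-code grants K6 (A1).
Holding K6 grants blue-token (A6).
Holding K31 grants K38 (A7).
Holding blue-token and K6 grants violet-permit (A11).
Holding blue-token and violet-permit grants C27 (A12).
Holding C27 grants black-clearance (A4).
Holding black-clearance, K38, and blue-token grants L9 (A2).
No rule produces violet-clearance, and it is not given. L21 would need K38 and T35 (A15), but T35 is never granted. C5 would need ivory-code and silver-pass (A10), but ivory-code is never granted.

L9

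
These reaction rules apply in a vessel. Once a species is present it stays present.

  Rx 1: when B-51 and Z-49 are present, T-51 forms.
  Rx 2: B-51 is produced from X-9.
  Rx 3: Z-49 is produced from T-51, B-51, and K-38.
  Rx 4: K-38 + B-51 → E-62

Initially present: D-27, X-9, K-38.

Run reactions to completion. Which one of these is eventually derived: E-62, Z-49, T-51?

E-62

X-9 present → B-51 forms (Rx 2).
K-38 and B-51 present → E-62 forms (Rx 4).
T-51 would need B-51 and Z-49 (Rx 1), but Z-49 never forms. Z-49 would need T-51, B-51, and K-38 (Rx 3), but T-51 never forms.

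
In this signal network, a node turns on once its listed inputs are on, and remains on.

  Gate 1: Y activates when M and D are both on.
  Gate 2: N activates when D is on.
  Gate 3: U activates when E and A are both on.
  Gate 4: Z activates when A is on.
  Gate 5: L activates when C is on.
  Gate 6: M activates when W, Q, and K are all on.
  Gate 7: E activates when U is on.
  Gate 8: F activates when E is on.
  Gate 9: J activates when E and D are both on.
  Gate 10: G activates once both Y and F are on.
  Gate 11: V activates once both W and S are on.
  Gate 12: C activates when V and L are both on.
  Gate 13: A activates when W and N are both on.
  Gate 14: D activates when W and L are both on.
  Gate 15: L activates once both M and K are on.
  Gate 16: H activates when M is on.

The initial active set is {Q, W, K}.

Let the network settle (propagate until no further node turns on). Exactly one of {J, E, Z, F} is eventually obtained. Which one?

Gate 6: W, Q, and K on → M on.
Gate 15: M and K on → L on.
Gate 14: W and L on → D on.
D is on, so N activates (Gate 2).
W and N are on, so A activates (Gate 13).
Gate 4: A on → Z on.
E would need U (Gate 7), but U never turns on. F would need E (Gate 8), but E never turns on. J would need E and D (Gate 9), but E never turns on.

Z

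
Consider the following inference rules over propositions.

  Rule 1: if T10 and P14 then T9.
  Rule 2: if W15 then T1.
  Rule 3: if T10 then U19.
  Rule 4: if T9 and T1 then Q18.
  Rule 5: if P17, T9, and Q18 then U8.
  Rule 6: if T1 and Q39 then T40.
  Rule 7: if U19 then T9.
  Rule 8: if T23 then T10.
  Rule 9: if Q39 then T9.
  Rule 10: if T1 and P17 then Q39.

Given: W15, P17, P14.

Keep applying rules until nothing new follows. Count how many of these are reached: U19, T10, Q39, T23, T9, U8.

3

W15 holds, so T1 follows (Rule 2).
T1 and P17 hold, so Q39 follows (Rule 10).
From Q39, Rule 9 gives T9.
From T9 and T1, Rule 4 gives Q18.
P17, T9, and Q18 hold, so U8 follows (Rule 5).
U19 would need T10 (Rule 3), but T10 is never established.
T10 would need T23 (Rule 8), but T23 is never established.
Q39: reached.
No rule produces T23, and it is not given.
T9: reached.
U8: reached.
Reached: Q39, T9, and U8 — 3 of the 6.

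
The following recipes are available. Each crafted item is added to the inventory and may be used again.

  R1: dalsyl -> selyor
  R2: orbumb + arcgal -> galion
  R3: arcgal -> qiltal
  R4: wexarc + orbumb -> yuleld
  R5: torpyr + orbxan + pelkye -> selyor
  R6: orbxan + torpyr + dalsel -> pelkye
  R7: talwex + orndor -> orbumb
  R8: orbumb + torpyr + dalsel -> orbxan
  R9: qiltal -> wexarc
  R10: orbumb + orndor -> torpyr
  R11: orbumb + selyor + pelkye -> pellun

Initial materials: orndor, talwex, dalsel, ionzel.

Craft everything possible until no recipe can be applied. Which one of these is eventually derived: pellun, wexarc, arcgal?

pellun

talwex + orndor -> orbumb (R7).
Using R10, orbumb and orndor make torpyr.
Using R8, orbumb, torpyr, and dalsel make orbxan.
orbxan + torpyr + dalsel -> pelkye (R6).
Using R5, torpyr, orbxan, and pelkye make selyor.
Using R11, orbumb, selyor, and pelkye make pellun.
wexarc would need qiltal (R9), but qiltal is never obtained. No rule produces arcgal, and it is not given.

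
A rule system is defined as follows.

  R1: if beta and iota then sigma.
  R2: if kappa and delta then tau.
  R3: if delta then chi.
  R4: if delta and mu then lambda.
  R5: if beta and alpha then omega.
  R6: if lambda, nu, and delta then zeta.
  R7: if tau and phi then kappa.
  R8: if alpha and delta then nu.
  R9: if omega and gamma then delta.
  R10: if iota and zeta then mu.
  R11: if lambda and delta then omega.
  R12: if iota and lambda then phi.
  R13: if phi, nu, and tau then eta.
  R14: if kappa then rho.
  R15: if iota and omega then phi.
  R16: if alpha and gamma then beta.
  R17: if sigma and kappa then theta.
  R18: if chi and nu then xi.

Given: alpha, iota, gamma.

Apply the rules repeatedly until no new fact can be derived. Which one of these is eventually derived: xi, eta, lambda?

alpha and gamma hold, so beta follows (R16).
From beta and alpha, R5 gives omega.
From omega and gamma, R9 gives delta.
From alpha and delta, R8 gives nu.
From delta, R3 gives chi.
From chi and nu, R18 gives xi.
eta would need phi, nu, and tau (R13), but tau is never established. lambda would need delta and mu (R4), but mu is never established.

xi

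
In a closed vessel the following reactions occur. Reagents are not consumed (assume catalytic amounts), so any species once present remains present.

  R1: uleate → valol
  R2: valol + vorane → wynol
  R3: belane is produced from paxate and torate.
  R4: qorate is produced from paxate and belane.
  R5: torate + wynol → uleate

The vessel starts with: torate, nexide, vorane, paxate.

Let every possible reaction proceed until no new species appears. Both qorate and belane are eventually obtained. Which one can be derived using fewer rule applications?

belane

belane: paxate and torate present → belane forms (R3). [1 rule application]
qorate: paxate and torate present → belane forms (R3). paxate and belane present → qorate forms (R4). [2 rule applications]
belane needs fewer.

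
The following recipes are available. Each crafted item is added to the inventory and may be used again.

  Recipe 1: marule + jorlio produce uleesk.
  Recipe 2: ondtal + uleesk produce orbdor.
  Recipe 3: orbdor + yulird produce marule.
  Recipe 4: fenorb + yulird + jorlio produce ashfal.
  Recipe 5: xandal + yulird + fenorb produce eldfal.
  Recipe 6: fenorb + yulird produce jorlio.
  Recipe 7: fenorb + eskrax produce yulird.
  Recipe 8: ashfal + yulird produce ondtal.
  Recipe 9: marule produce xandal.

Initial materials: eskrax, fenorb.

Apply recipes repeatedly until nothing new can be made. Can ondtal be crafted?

fenorb + eskrax → yulird (Recipe 7).
Using Recipe 6, fenorb and yulird make jorlio.
fenorb + yulird + jorlio → ashfal (Recipe 4).
ashfal + yulird → ondtal (Recipe 8).

Yes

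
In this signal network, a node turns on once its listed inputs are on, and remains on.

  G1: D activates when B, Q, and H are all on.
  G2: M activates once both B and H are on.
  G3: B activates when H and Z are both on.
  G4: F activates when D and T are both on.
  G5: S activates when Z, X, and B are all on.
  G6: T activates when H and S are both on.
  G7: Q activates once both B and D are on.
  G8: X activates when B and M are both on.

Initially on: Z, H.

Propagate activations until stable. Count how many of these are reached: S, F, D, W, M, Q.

H and Z are on, so B activates (G3).
B and H are on, so M activates (G2).
B and M are on, so X activates (G8).
Z, X, and B are on, so S activates (G5).
S: reached.
F would need D and T (G4), but D never turns on.
D would need B, Q, and H (G1), but Q never turns on.
No rule produces W, and it is not given.
M: reached.
Q would need B and D (G7), but D never turns on.
Reached: S and M — 2 of the 6.

2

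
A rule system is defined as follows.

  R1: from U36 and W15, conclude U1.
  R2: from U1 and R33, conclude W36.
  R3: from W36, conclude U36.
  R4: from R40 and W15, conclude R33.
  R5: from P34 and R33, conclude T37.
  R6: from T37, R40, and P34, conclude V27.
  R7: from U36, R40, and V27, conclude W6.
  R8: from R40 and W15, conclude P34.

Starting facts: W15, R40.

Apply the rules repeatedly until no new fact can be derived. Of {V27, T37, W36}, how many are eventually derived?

2

From R40 and W15, R8 gives P34.
R40 and W15 hold, so R33 follows (R4).
From P34 and R33, R5 gives T37.
T37, R40, and P34 hold, so V27 follows (R6).
V27: reached.
T37: reached.
W36 would need U1 and R33 (R2), but U1 is never established.
Reached: V27 and T37 — 2 of the 3.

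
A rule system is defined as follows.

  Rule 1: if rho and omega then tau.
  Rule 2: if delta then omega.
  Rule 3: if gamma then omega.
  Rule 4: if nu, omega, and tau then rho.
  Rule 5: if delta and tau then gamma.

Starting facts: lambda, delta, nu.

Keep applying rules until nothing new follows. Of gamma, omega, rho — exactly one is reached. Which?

omega

delta holds, so omega follows (Rule 2).
gamma would need delta and tau (Rule 5), but tau is never established. rho would need nu, omega, and tau (Rule 4), but tau is never established.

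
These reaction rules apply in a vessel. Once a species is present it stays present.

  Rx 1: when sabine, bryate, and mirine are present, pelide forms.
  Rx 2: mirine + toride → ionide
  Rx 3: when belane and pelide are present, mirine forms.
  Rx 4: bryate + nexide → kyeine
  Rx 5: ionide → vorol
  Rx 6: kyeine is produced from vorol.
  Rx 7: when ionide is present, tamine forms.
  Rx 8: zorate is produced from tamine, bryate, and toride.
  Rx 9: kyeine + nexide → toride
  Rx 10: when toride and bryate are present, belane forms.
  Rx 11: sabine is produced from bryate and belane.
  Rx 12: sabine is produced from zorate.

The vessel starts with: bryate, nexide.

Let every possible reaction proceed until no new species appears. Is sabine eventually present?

bryate and nexide present → kyeine forms (Rx 4).
kyeine and nexide present → toride forms (Rx 9).
toride and bryate present → belane forms (Rx 10).
bryate and belane present → sabine forms (Rx 11).

Yes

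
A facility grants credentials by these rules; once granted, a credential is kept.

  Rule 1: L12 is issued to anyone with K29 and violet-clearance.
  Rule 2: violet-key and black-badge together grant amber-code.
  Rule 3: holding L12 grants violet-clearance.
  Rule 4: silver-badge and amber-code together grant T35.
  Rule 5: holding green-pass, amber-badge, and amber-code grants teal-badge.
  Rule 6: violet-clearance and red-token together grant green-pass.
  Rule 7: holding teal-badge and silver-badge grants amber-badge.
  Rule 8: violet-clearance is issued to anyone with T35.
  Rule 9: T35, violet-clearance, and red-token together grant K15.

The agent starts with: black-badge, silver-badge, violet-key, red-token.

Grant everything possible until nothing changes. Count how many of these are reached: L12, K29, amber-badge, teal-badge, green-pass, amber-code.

Holding violet-key and black-badge grants amber-code (Rule 2).
Holding silver-badge and amber-code grants T35 (Rule 4).
Holding T35 grants violet-clearance (Rule 8).
Holding violet-clearance and red-token grants green-pass (Rule 6).
L12 would need K29 and violet-clearance (Rule 1), but K29 is never granted.
No rule produces K29, and it is not given.
amber-badge would need teal-badge and silver-badge (Rule 7), but teal-badge is never granted.
teal-badge would need green-pass, amber-badge, and amber-code (Rule 5), but amber-badge is never granted.
green-pass: reached.
amber-code: reached.
Reached: green-pass and amber-code — 2 of the 6.

2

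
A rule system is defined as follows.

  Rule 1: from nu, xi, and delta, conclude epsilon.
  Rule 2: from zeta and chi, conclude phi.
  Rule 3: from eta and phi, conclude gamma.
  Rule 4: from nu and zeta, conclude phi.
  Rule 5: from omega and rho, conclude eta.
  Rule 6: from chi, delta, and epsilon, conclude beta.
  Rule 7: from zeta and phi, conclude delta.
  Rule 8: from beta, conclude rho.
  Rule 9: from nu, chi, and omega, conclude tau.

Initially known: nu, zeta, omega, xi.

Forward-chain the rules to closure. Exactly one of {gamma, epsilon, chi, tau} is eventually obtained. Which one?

epsilon

From nu and zeta, Rule 4 gives phi.
From zeta and phi, Rule 7 gives delta.
From nu, xi, and delta, Rule 1 gives epsilon.
No rule produces chi, and it is not given. gamma would need eta and phi (Rule 3), but eta is never established. tau would need nu, chi, and omega (Rule 9), but chi is never established.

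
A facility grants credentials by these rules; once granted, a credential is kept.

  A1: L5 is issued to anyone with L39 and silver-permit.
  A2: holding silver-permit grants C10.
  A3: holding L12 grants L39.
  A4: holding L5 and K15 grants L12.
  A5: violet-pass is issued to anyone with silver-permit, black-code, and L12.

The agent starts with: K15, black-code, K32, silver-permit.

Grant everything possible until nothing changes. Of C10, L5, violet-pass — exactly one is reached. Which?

C10

Holding silver-permit grants C10 (A2).
violet-pass would need silver-permit, black-code, and L12 (A5), but L12 is never granted. L5 would need L39 and silver-permit (A1), but L39 is never granted.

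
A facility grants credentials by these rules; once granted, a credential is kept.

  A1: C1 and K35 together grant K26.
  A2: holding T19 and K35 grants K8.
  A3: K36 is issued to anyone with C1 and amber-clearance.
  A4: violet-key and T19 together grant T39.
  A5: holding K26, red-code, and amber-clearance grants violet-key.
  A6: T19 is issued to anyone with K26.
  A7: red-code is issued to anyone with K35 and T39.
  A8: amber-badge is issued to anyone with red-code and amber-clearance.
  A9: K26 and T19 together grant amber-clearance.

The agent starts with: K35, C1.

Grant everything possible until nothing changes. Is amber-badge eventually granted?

No

amber-badge would need red-code and amber-clearance (A8), but red-code is never granted.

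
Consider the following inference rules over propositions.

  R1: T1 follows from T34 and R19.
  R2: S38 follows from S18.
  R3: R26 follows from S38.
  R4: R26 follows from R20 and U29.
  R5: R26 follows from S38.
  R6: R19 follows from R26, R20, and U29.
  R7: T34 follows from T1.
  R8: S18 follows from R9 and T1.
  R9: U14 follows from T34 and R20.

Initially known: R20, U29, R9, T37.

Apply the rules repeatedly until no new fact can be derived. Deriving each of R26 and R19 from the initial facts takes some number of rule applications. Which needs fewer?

R26: From R20 and U29, R4 gives R26. [1 rule application]
R19: R20 and U29 hold, so R26 follows (R4). From R26, R20, and U29, R6 gives R19. [2 rule applications]
R26 needs fewer.

R26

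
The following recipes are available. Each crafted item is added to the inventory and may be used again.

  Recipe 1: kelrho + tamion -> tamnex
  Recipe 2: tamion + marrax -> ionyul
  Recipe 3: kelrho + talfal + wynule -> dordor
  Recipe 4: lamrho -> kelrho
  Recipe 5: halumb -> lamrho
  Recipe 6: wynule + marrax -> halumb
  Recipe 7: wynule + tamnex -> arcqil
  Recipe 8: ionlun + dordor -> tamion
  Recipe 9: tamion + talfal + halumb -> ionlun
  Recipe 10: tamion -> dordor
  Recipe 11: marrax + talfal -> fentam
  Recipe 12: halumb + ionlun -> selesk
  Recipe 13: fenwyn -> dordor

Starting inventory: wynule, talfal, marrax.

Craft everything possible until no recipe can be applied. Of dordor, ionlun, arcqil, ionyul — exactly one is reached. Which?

wynule + marrax -> halumb (Recipe 6).
Using Recipe 5, halumb makes lamrho.
lamrho -> kelrho (Recipe 4).
kelrho + talfal + wynule -> dordor (Recipe 3).
ionyul would need tamion and marrax (Recipe 2), but tamion is never obtained. arcqil would need wynule and tamnex (Recipe 7), but tamnex is never obtained. ionlun would need tamion, talfal, and halumb (Recipe 9), but tamion is never obtained.

dordor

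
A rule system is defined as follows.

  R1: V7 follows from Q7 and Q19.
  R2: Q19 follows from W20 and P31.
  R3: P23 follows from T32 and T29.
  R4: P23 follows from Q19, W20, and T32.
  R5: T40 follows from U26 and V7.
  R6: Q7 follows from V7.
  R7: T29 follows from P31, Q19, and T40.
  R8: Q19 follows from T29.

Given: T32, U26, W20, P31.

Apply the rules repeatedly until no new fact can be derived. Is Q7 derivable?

No

Q7 would need V7 (R6), but V7 is never established.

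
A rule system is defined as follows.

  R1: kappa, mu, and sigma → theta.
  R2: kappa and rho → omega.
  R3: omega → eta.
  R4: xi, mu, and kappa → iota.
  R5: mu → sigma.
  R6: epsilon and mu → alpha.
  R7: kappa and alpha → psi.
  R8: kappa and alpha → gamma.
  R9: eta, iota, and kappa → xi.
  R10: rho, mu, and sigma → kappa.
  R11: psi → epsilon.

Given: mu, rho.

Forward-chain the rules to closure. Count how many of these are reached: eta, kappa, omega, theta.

4

mu holds, so sigma follows (R5).
rho, mu, and sigma hold, so kappa follows (R10).
From kappa, mu, and sigma, R1 gives theta.
From kappa and rho, R2 gives omega.
From omega, R3 gives eta.
eta: reached.
kappa: reached.
omega: reached.
theta: reached.
All 4 are reached.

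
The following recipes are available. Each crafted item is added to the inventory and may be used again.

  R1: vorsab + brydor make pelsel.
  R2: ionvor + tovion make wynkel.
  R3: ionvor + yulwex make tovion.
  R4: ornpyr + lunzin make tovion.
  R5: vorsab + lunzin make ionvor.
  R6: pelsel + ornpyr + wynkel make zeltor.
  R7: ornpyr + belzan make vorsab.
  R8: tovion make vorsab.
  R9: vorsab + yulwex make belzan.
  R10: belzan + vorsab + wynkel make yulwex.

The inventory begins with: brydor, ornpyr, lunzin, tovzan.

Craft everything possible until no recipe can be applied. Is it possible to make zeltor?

Using R4, ornpyr and lunzin make tovion.
tovion → vorsab (R8).
vorsab + lunzin → ionvor (R5).
vorsab + brydor → pelsel (R1).
ionvor + tovion → wynkel (R2).
Using R6, pelsel, ornpyr, and wynkel make zeltor.

Yes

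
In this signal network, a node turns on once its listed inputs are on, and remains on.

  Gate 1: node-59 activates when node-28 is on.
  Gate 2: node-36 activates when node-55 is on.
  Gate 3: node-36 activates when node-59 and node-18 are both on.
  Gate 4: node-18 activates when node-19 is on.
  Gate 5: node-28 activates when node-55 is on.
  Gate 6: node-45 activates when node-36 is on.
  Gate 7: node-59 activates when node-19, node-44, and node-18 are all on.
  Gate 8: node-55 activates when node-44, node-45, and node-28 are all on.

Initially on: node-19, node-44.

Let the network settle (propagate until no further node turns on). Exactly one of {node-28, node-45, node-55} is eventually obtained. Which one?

node-45

Gate 4: node-19 on → node-18 on.
Gate 7: node-19, node-44, and node-18 on → node-59 on.
Gate 3: node-59 and node-18 on → node-36 on.
Gate 6: node-36 on → node-45 on.
node-55 would need node-44, node-45, and node-28 (Gate 8), but node-28 never turns on. node-28 would need node-55 (Gate 5), but node-55 never turns on.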